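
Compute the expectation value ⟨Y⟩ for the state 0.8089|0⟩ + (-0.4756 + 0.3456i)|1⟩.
0.5591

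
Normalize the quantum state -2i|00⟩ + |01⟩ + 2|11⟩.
-0.6667i|00⟩ + 0.3333|01⟩ + 0.6667|11⟩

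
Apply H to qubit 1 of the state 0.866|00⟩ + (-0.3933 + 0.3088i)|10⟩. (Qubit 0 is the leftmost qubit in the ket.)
0.6124|00⟩ + 0.6124|01⟩ + (-0.2781 + 0.2184i)|10⟩ + (-0.2781 + 0.2184i)|11⟩

H on qubit 1 mixes each pair of kets that differ only in qubit 1: amplitudes (a, b) of (|…0…⟩, |…1…⟩) become ((a + b)/√2, (a − b)/√2). Kets absent from the input have amplitude 0.
(|00⟩, |01⟩): (a, b) = (0.866, 0) → (0.6124, 0.6124)
(|10⟩, |11⟩): (a, b) = ((-0.3933 + 0.3088i), 0) → ((-0.2781 + 0.2184i), (-0.2781 + 0.2184i))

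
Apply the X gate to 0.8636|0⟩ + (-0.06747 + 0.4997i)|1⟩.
(-0.06747 + 0.4997i)|0⟩ + 0.8636|1⟩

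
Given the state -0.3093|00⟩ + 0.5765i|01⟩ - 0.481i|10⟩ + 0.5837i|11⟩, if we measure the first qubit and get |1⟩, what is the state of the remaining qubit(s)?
-0.6359i|0⟩ + 0.7717i|1⟩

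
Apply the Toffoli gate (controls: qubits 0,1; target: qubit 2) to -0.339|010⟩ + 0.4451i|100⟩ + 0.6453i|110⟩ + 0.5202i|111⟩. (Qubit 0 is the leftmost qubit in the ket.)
-0.339|010⟩ + 0.4451i|100⟩ + 0.5202i|110⟩ + 0.6453i|111⟩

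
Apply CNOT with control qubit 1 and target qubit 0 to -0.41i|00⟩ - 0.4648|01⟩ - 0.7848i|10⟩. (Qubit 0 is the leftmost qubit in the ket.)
-0.41i|00⟩ - 0.7848i|10⟩ - 0.4648|11⟩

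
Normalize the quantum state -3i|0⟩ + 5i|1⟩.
-0.5145i|0⟩ + 0.8575i|1⟩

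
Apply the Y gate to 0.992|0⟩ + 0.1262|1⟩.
-0.1262i|0⟩ + 0.992i|1⟩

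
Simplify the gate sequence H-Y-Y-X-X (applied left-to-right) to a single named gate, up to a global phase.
H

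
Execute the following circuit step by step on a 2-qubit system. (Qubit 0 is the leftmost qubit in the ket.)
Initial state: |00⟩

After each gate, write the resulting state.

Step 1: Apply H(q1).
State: 1/√2|00⟩ + 1/√2|01⟩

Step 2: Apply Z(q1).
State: 1/√2|00⟩ - 1/√2|01⟩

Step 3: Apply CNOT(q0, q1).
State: 1/√2|00⟩ - 1/√2|01⟩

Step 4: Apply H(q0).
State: 1/2|00⟩ - 1/2|01⟩ + 1/2|10⟩ - 1/2|11⟩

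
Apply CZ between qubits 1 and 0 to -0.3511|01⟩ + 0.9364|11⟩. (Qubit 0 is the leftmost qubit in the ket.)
-0.3511|01⟩ - 0.9364|11⟩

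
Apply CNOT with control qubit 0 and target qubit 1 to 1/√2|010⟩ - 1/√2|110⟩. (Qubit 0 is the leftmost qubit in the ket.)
1/√2|010⟩ - 1/√2|100⟩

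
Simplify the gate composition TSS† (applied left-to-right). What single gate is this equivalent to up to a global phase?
T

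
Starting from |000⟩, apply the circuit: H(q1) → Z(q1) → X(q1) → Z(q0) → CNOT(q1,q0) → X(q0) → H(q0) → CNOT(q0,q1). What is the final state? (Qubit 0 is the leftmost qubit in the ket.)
-1/2|000⟩ + 1/2|010⟩ + 1/2|100⟩ + 1/2|110⟩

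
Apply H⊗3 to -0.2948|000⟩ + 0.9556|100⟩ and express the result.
0.2336|000⟩ + 0.2336|001⟩ + 0.2336|010⟩ + 0.2336|011⟩ - 0.4421|100⟩ - 0.4421|101⟩ - 0.4421|110⟩ - 0.4421|111⟩

H⊗3 gives amp(|y⟩) = (1/2√2) Σ_x (−1)^(x·y) amp(|x⟩), where x·y is the number of positions in which both x and y have a 1.
|000⟩: (-0.2948 + 0.9556)/(2√2) = 0.2336
|001⟩: (-0.2948 + 0.9556)/(2√2) = 0.2336
|010⟩: (-0.2948 + 0.9556)/(2√2) = 0.2336
|011⟩: (-0.2948 + 0.9556)/(2√2) = 0.2336
|100⟩: (-0.2948 - 0.9556)/(2√2) = -0.4421
|101⟩: (-0.2948 - 0.9556)/(2√2) = -0.4421
|110⟩: (-0.2948 - 0.9556)/(2√2) = -0.4421
|111⟩: (-0.2948 - 0.9556)/(2√2) = -0.4421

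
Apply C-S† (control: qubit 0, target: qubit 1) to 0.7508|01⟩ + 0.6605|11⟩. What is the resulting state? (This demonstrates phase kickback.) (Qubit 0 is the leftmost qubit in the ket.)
0.7508|01⟩ - 0.6605i|11⟩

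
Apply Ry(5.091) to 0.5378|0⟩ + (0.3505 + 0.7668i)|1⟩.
(-0.6418 - 0.4305i)|0⟩ + (0.01188 - 0.6346i)|1⟩

Ry(5.091) = [[cos(θ/2), −sin(θ/2)], [sin(θ/2), cos(θ/2)]]; θ = 5.091, cos(θ/2) ≈ -0.827536, sin(θ/2) ≈ 0.561413.
With a = amp(|0⟩) = 0.5378 and b = amp(|1⟩) = (0.3505 + 0.7668i):
new amp(|0⟩) = (-0.827536)·a + (-0.561413)·b = (-0.6418 - 0.4305i)
new amp(|1⟩) = (0.561413)·a + (-0.827536)·b = (0.01188 - 0.6346i)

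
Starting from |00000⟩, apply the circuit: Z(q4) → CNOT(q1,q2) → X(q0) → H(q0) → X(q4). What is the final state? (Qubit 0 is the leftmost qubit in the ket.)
1/√2|00001⟩ - 1/√2|10001⟩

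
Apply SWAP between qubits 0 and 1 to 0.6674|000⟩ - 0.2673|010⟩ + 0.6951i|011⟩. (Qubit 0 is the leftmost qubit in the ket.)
0.6674|000⟩ - 0.2673|100⟩ + 0.6951i|101⟩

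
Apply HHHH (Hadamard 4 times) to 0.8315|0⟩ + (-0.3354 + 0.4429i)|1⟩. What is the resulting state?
0.8315|0⟩ + (-0.3354 + 0.4429i)|1⟩

H² = I, so an even number of Hadamards cancels: H^4 = I and the state is unchanged.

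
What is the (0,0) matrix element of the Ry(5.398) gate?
-0.9036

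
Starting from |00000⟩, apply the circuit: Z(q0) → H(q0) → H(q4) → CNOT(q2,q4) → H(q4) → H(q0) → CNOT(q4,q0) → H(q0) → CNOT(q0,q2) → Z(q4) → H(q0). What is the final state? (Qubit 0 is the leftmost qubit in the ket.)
1/2|00000⟩ + 1/2|00100⟩ + 1/2|10000⟩ - 1/2|10100⟩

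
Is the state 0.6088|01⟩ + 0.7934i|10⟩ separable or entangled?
Entangled

Writing the state as a|00⟩ + b|01⟩ + c|10⟩ + d|11⟩, it is a product state iff ad − bc = 0.
Here (a, b, c, d) = (0, 0.6088, 0.7934i, 0): ad − bc = (0)(0) − (0.6088)(0.7934i) = -0.483i ≠ 0, so the state is entangled.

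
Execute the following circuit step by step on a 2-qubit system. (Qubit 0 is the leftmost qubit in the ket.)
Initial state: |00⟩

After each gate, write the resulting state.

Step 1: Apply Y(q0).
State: i|10⟩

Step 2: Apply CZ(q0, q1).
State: i|10⟩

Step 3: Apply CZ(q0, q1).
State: i|10⟩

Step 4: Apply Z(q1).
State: i|10⟩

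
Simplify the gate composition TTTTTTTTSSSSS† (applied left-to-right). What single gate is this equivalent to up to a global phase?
S†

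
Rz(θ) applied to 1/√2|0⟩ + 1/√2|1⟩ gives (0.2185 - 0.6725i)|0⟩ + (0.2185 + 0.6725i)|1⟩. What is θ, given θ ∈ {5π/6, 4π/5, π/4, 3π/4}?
4π/5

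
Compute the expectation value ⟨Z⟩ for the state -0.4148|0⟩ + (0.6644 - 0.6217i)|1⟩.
-0.6559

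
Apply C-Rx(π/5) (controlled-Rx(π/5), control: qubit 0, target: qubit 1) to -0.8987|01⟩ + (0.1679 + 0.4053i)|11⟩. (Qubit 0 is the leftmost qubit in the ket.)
-0.8987|01⟩ + (0.1252 - 0.05188i)|10⟩ + (0.1597 + 0.3855i)|11⟩

C-Rx(π/5) leaves the control-|0⟩ kets |00⟩, |01⟩ unchanged and applies Rx(π/5) to qubit 1 on the control-|1⟩ pair (|10⟩, |11⟩).
Rx(π/5) = [[cos(θ/2), −i·sin(θ/2)], [−i·sin(θ/2), cos(θ/2)]]; θ = π/5, cos(θ/2) ≈ 0.951057, sin(θ/2) ≈ 0.309017.
With a = amp(|10⟩) = 0 and b = amp(|11⟩) = (0.1679 + 0.4053i):
new amp(|10⟩) = (0.951057)·a + (-0.309017i)·b = (0.1252 - 0.05188i)
new amp(|11⟩) = (-0.309017i)·a + (0.951057)·b = (0.1597 + 0.3855i)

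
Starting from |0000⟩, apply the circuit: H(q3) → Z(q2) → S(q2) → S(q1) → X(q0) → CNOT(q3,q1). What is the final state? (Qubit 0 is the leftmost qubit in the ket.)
1/√2|1000⟩ + 1/√2|1101⟩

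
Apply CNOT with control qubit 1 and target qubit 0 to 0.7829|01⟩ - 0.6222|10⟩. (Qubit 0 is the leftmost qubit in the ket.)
-0.6222|10⟩ + 0.7829|11⟩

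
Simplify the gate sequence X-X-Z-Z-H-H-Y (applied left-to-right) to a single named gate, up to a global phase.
Y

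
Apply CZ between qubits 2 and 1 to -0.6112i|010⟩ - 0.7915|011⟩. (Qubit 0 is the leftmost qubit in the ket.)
-0.6112i|010⟩ + 0.7915|011⟩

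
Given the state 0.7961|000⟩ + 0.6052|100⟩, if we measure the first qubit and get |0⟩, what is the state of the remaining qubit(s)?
|00⟩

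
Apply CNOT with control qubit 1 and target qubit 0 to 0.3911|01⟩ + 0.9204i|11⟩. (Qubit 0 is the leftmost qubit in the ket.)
0.9204i|01⟩ + 0.3911|11⟩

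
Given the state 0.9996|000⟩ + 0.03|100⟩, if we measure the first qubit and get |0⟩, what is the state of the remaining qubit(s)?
|00⟩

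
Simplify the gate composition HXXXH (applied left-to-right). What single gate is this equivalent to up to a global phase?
Z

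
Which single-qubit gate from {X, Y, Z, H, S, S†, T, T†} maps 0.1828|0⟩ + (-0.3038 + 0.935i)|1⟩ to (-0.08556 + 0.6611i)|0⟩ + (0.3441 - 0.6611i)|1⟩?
H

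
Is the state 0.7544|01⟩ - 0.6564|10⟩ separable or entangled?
Entangled

Writing the state as a|00⟩ + b|01⟩ + c|10⟩ + d|11⟩, it is a product state iff ad − bc = 0.
Here (a, b, c, d) = (0, 0.7544, -0.6564, 0): ad − bc = (0)(0) − (0.7544)(-0.6564) = 0.4952 ≠ 0, so the state is entangled.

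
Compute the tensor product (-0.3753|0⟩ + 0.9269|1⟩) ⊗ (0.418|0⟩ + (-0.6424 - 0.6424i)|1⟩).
-0.1569|00⟩ + (0.2411 + 0.2411i)|01⟩ + 0.3874|10⟩ + (-0.5954 - 0.5954i)|11⟩

amp(|b₁b₂…⟩) = product of the factor amplitudes for bits b₁, b₂, …; only kets whose every factor amplitude is nonzero survive.
|00⟩: (-0.3753)(0.418) = -0.1569
|01⟩: (-0.3753)(-0.6424 - 0.6424i) = (0.2411 + 0.2411i)
|10⟩: (0.9269)(0.418) = 0.3874
|11⟩: (0.9269)(-0.6424 - 0.6424i) = (-0.5954 - 0.5954i)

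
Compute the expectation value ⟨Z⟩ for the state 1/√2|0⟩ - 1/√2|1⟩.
0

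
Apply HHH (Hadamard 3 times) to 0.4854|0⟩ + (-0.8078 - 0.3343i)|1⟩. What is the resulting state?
(-0.228 - 0.2364i)|0⟩ + (0.9144 + 0.2364i)|1⟩

H² = I, so H^3 = H: a single Hadamard. With (a, b) = (0.4854, (-0.8078 - 0.3343i)), H gives ((a + b)/√2, (a − b)/√2) = ((-0.228 - 0.2364i), (0.9144 + 0.2364i)).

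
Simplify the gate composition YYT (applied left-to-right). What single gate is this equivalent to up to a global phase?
T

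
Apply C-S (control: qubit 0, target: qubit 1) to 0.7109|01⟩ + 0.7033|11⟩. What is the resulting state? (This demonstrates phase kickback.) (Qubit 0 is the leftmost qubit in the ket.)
0.7109|01⟩ + 0.7033i|11⟩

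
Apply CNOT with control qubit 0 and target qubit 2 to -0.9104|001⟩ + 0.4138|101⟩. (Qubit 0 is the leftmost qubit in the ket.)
-0.9104|001⟩ + 0.4138|100⟩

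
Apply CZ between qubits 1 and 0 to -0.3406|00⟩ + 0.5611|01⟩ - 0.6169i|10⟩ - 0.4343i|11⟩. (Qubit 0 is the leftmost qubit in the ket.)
-0.3406|00⟩ + 0.5611|01⟩ - 0.6169i|10⟩ + 0.4343i|11⟩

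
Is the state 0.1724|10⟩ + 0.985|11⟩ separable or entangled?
Separable

Writing the state as a|00⟩ + b|01⟩ + c|10⟩ + d|11⟩, it is a product state iff ad − bc = 0.
Here (a, b, c, d) = (0, 0, 0.1724, 0.985): ad − bc = (0)(0.985) − (0)(0.1724) = 0, so the state is separable.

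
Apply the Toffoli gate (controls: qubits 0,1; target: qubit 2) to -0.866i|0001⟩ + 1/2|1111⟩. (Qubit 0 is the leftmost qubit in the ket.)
-0.866i|0001⟩ + 1/2|1101⟩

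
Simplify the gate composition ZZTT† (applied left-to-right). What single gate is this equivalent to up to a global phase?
I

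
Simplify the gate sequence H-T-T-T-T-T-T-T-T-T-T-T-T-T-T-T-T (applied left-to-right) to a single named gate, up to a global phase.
H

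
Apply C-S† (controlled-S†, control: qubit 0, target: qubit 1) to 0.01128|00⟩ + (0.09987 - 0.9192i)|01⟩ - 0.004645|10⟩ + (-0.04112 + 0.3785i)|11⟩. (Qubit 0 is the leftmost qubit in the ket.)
0.01128|00⟩ + (0.09987 - 0.9192i)|01⟩ - 0.004645|10⟩ + (0.3785 + 0.04112i)|11⟩

C-S† leaves the control-|0⟩ kets |00⟩, |01⟩ unchanged and applies S† to qubit 1 on the control-|1⟩ pair (|10⟩, |11⟩).
S† = [[1, 0], [0, -i]].
With a = amp(|10⟩) = -0.004645 and b = amp(|11⟩) = (-0.04112 + 0.3785i):
new amp(|10⟩) = (1)·a = -0.004645
new amp(|11⟩) = (-i)·b = (0.3785 + 0.04112i)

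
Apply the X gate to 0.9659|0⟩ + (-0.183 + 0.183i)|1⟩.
(-0.183 + 0.183i)|0⟩ + 0.9659|1⟩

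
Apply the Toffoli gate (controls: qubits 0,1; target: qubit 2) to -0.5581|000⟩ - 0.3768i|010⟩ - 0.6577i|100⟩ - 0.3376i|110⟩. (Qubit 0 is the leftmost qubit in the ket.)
-0.5581|000⟩ - 0.3768i|010⟩ - 0.6577i|100⟩ - 0.3376i|111⟩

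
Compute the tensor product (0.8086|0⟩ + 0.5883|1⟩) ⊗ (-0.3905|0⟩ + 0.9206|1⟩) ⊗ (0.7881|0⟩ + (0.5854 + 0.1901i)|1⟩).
-0.2488|000⟩ + (-0.1848 - 0.06003i)|001⟩ + 0.5867|010⟩ + (0.4358 + 0.1415i)|011⟩ - 0.1811|100⟩ + (-0.1345 - 0.04367i)|101⟩ + 0.4268|110⟩ + (0.317 + 0.103i)|111⟩

amp(|b₁b₂…⟩) = product of the factor amplitudes for bits b₁, b₂, …; only kets whose every factor amplitude is nonzero survive.
|000⟩: (0.8086)(-0.3905)(0.7881) = -0.2488
|001⟩: (0.8086)(-0.3905)(0.5854 + 0.1901i) = (-0.1848 - 0.06003i)
|010⟩: (0.8086)(0.9206)(0.7881) = 0.5867
|011⟩: (0.8086)(0.9206)(0.5854 + 0.1901i) = (0.4358 + 0.1415i)
|100⟩: (0.5883)(-0.3905)(0.7881) = -0.1811
|101⟩: (0.5883)(-0.3905)(0.5854 + 0.1901i) = (-0.1345 - 0.04367i)
|110⟩: (0.5883)(0.9206)(0.7881) = 0.4268
|111⟩: (0.5883)(0.9206)(0.5854 + 0.1901i) = (0.317 + 0.103i)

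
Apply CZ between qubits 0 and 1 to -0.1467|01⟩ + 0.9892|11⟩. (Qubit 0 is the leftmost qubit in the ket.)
-0.1467|01⟩ - 0.9892|11⟩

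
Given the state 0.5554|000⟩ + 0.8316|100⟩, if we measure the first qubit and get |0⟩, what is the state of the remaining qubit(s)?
|00⟩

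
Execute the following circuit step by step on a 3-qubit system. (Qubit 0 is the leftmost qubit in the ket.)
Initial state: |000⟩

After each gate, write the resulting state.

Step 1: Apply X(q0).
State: |100⟩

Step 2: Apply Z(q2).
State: |100⟩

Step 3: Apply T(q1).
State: |100⟩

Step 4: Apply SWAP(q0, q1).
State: |010⟩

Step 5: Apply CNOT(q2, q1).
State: |010⟩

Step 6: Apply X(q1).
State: |000⟩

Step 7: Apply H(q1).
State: 1/√2|000⟩ + 1/√2|010⟩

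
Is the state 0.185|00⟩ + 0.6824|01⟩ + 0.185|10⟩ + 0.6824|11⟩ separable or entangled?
Separable

Writing the state as a|00⟩ + b|01⟩ + c|10⟩ + d|11⟩, it is a product state iff ad − bc = 0.
Here (a, b, c, d) = (0.185, 0.6824, 0.185, 0.6824): ad − bc = (0.185)(0.6824) − (0.6824)(0.185) = 0, so the state is separable.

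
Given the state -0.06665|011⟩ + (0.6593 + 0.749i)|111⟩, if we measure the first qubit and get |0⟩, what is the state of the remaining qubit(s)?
-|11⟩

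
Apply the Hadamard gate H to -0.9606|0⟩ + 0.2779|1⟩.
-0.4827|0⟩ - 0.8758|1⟩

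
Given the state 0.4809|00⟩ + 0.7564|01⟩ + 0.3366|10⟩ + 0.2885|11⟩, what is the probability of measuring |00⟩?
0.2313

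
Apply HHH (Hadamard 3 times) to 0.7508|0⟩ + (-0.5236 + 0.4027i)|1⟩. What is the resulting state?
(0.1607 + 0.2848i)|0⟩ + (0.9011 - 0.2848i)|1⟩

H² = I, so H^3 = H: a single Hadamard. With (a, b) = (0.7508, (-0.5236 + 0.4027i)), H gives ((a + b)/√2, (a − b)/√2) = ((0.1607 + 0.2848i), (0.9011 - 0.2848i)).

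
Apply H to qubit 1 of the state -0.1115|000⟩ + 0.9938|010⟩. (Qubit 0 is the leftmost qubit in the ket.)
0.6239|000⟩ - 0.7816|010⟩

H on qubit 1 mixes each pair of kets that differ only in qubit 1: amplitudes (a, b) of (|…0…⟩, |…1…⟩) become ((a + b)/√2, (a − b)/√2). Kets absent from the input have amplitude 0.
(|000⟩, |010⟩): (a, b) = (-0.1115, 0.9938) → (0.6239, -0.7816)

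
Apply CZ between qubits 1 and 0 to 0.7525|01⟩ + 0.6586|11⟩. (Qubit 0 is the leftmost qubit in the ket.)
0.7525|01⟩ - 0.6586|11⟩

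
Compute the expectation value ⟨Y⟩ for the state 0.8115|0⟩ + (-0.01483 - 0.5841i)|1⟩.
-0.948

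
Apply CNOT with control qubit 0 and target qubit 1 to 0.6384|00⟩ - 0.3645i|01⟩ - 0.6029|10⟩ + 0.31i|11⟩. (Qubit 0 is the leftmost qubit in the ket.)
0.6384|00⟩ - 0.3645i|01⟩ + 0.31i|10⟩ - 0.6029|11⟩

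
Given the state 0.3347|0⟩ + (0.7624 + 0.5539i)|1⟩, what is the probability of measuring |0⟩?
0.112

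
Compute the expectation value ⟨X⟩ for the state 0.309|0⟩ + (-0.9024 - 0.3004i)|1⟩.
-0.5577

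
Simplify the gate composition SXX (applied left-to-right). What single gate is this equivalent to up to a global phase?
S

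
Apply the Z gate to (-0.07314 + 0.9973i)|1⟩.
(0.07314 - 0.9973i)|1⟩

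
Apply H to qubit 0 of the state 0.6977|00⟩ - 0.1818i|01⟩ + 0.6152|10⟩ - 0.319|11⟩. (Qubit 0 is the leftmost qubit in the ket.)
0.9284|00⟩ + (-0.2256 - 0.1286i)|01⟩ + 0.05834|10⟩ + (0.2256 - 0.1286i)|11⟩

H on qubit 0 mixes each pair of kets that differ only in qubit 0: amplitudes (a, b) of (|…0…⟩, |…1…⟩) become ((a + b)/√2, (a − b)/√2). Kets absent from the input have amplitude 0.
(|00⟩, |10⟩): (a, b) = (0.6977, 0.6152) → (0.9284, 0.05834)
(|01⟩, |11⟩): (a, b) = (-0.1818i, -0.319) → ((-0.2256 - 0.1286i), (0.2256 - 0.1286i))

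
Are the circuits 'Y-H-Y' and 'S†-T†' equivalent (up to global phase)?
No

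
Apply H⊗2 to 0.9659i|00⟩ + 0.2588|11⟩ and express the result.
(0.1294 + 0.483i)|00⟩ + (-0.1294 + 0.483i)|01⟩ + (-0.1294 + 0.483i)|10⟩ + (0.1294 + 0.483i)|11⟩

H⊗2 gives amp(|y⟩) = (1/2) Σ_x (−1)^(x·y) amp(|x⟩), where x·y is the number of positions in which both x and y have a 1.
|00⟩: (0.9659i + 0.2588)/2 = (0.1294 + 0.483i)
|01⟩: (0.9659i - 0.2588)/2 = (-0.1294 + 0.483i)
|10⟩: (0.9659i - 0.2588)/2 = (-0.1294 + 0.483i)
|11⟩: (0.9659i + 0.2588)/2 = (0.1294 + 0.483i)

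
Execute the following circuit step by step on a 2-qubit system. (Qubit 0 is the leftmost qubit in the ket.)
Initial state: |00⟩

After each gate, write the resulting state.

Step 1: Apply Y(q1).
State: i|01⟩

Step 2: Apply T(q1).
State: (-1/√2 + (1/√2)i)|01⟩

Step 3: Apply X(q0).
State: (-1/√2 + (1/√2)i)|11⟩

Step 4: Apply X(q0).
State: (-1/√2 + (1/√2)i)|01⟩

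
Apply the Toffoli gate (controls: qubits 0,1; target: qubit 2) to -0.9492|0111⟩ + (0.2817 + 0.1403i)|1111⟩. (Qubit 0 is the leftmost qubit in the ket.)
-0.9492|0111⟩ + (0.2817 + 0.1403i)|1101⟩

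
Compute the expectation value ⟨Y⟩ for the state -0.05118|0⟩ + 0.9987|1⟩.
0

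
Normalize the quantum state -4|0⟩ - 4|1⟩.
-1/√2|0⟩ - 1/√2|1⟩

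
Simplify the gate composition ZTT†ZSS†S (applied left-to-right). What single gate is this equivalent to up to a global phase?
S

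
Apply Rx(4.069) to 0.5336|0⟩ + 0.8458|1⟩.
(-0.2387 - 0.7565i)|0⟩ + (-0.3783 - 0.4773i)|1⟩

Rx(4.069) = [[cos(θ/2), −i·sin(θ/2)], [−i·sin(θ/2), cos(θ/2)]]; θ = 4.069, cos(θ/2) ≈ -0.447264, sin(θ/2) ≈ 0.894402.
With a = amp(|0⟩) = 0.5336 and b = amp(|1⟩) = 0.8458:
new amp(|0⟩) = (-0.447264)·a + (-0.894402i)·b = (-0.2387 - 0.7565i)
new amp(|1⟩) = (-0.894402i)·a + (-0.447264)·b = (-0.3783 - 0.4773i)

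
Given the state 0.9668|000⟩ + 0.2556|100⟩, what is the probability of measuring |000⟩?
0.9347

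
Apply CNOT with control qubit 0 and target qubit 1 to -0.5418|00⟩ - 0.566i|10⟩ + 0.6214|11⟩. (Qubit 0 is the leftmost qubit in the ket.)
-0.5418|00⟩ + 0.6214|10⟩ - 0.566i|11⟩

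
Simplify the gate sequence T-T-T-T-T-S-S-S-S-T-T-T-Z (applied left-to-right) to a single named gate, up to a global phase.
Z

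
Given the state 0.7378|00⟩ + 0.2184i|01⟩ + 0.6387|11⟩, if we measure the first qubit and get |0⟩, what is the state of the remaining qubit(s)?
0.9589|0⟩ + 0.2838i|1⟩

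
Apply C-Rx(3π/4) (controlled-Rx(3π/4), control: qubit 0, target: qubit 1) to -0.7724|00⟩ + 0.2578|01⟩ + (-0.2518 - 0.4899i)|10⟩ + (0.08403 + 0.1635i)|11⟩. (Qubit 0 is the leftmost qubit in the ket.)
-0.7724|00⟩ + 0.2578|01⟩ + (0.05469 - 0.2651i)|10⟩ + (-0.4205 + 0.2952i)|11⟩

C-Rx(3π/4) leaves the control-|0⟩ kets |00⟩, |01⟩ unchanged and applies Rx(3π/4) to qubit 1 on the control-|1⟩ pair (|10⟩, |11⟩).
Rx(3π/4) = [[cos(θ/2), −i·sin(θ/2)], [−i·sin(θ/2), cos(θ/2)]]; θ = 3π/4, cos(θ/2) ≈ 0.382683, sin(θ/2) ≈ 0.92388.
With a = amp(|10⟩) = (-0.2518 - 0.4899i) and b = amp(|11⟩) = (0.08403 + 0.1635i):
new amp(|10⟩) = (0.382683)·a + (-0.92388i)·b = (0.05469 - 0.2651i)
new amp(|11⟩) = (-0.92388i)·a + (0.382683)·b = (-0.4205 + 0.2952i)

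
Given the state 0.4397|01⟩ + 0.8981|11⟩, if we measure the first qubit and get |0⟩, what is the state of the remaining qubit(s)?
|1⟩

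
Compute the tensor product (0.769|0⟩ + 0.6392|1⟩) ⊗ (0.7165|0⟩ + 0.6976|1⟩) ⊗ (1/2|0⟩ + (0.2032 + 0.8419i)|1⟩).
0.2755|000⟩ + (0.112 + 0.4639i)|001⟩ + 0.2682|010⟩ + (0.109 + 0.4516i)|011⟩ + 0.229|100⟩ + (0.09306 + 0.3856i)|101⟩ + 0.223|110⟩ + (0.09061 + 0.3754i)|111⟩

amp(|b₁b₂…⟩) = product of the factor amplitudes for bits b₁, b₂, …; only kets whose every factor amplitude is nonzero survive.
|000⟩: (0.769)(0.7165)(1/2) = 0.2755
|001⟩: (0.769)(0.7165)(0.2032 + 0.8419i) = (0.112 + 0.4639i)
|010⟩: (0.769)(0.6976)(1/2) = 0.2682
|011⟩: (0.769)(0.6976)(0.2032 + 0.8419i) = (0.109 + 0.4516i)
|100⟩: (0.6392)(0.7165)(1/2) = 0.229
|101⟩: (0.6392)(0.7165)(0.2032 + 0.8419i) = (0.09306 + 0.3856i)
|110⟩: (0.6392)(0.6976)(1/2) = 0.223
|111⟩: (0.6392)(0.6976)(0.2032 + 0.8419i) = (0.09061 + 0.3754i)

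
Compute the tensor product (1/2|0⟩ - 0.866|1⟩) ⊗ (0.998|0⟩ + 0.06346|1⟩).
0.499|00⟩ + 0.03173|01⟩ - 0.8643|10⟩ - 0.05496|11⟩

amp(|b₁b₂…⟩) = product of the factor amplitudes for bits b₁, b₂, …; only kets whose every factor amplitude is nonzero survive.
|00⟩: (1/2)(0.998) = 0.499
|01⟩: (1/2)(0.06346) = 0.03173
|10⟩: (-0.866)(0.998) = -0.8643
|11⟩: (-0.866)(0.06346) = -0.05496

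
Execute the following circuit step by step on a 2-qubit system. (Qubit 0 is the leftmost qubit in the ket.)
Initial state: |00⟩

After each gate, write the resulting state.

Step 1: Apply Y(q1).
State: i|01⟩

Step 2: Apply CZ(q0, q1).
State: i|01⟩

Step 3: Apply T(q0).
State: i|01⟩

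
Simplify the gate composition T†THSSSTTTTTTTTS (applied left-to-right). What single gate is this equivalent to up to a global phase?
H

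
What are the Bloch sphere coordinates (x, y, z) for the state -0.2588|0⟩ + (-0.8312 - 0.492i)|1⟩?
(0.4302, 0.2547, -0.866)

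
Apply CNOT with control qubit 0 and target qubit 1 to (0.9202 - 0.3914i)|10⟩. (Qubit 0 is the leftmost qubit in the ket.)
(0.9202 - 0.3914i)|11⟩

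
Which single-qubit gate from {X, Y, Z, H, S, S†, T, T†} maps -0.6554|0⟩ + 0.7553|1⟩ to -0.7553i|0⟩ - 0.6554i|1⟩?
Y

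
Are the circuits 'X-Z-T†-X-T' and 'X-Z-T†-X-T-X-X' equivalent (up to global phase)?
Yes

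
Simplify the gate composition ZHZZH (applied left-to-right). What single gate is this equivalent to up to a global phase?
Z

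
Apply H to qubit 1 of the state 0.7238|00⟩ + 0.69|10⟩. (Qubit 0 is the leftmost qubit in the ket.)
0.5118|00⟩ + 0.5118|01⟩ + 0.4879|10⟩ + 0.4879|11⟩

H on qubit 1 mixes each pair of kets that differ only in qubit 1: amplitudes (a, b) of (|…0…⟩, |…1…⟩) become ((a + b)/√2, (a − b)/√2). Kets absent from the input have amplitude 0.
(|00⟩, |01⟩): (a, b) = (0.7238, 0) → (0.5118, 0.5118)
(|10⟩, |11⟩): (a, b) = (0.69, 0) → (0.4879, 0.4879)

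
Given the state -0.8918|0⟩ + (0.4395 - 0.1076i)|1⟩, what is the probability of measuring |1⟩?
0.2047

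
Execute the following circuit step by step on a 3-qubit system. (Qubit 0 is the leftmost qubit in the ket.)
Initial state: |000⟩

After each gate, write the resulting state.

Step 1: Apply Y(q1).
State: i|010⟩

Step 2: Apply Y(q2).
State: -|011⟩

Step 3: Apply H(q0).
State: -1/√2|011⟩ - 1/√2|111⟩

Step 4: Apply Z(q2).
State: 1/√2|011⟩ + 1/√2|111⟩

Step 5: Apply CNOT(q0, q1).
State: 1/√2|011⟩ + 1/√2|101⟩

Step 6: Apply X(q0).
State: 1/√2|001⟩ + 1/√2|111⟩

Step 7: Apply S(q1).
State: 1/√2|001⟩ + (1/√2)i|111⟩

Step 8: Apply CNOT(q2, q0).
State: (1/√2)i|011⟩ + 1/√2|101⟩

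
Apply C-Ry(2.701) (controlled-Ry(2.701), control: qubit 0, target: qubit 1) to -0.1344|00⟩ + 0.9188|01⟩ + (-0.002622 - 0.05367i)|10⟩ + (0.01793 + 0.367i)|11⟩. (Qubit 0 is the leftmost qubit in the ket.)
-0.1344|00⟩ + 0.9188|01⟩ + (-0.01807 - 0.3699i)|10⟩ + (0.001359 + 0.02782i)|11⟩

C-Ry(2.701) leaves the control-|0⟩ kets |00⟩, |01⟩ unchanged and applies Ry(2.701) to qubit 1 on the control-|1⟩ pair (|10⟩, |11⟩).
Ry(2.701) = [[cos(θ/2), −sin(θ/2)], [sin(θ/2), cos(θ/2)]]; θ = 2.701, cos(θ/2) ≈ 0.218519, sin(θ/2) ≈ 0.975833.
With a = amp(|10⟩) = (-0.002622 - 0.05367i) and b = amp(|11⟩) = (0.01793 + 0.367i):
new amp(|10⟩) = (0.218519)·a + (-0.975833)·b = (-0.01807 - 0.3699i)
new amp(|11⟩) = (0.975833)·a + (0.218519)·b = (0.001359 + 0.02782i)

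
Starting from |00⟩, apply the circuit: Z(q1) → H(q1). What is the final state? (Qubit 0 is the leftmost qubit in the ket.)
1/√2|00⟩ + 1/√2|01⟩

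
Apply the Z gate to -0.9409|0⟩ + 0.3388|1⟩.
-0.9409|0⟩ - 0.3388|1⟩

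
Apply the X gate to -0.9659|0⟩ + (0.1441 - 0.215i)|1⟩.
(0.1441 - 0.215i)|0⟩ - 0.9659|1⟩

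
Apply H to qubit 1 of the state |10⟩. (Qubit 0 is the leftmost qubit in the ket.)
1/√2|10⟩ + 1/√2|11⟩

H on qubit 1 mixes each pair of kets that differ only in qubit 1: amplitudes (a, b) of (|…0…⟩, |…1…⟩) become ((a + b)/√2, (a − b)/√2). Kets absent from the input have amplitude 0.
(|10⟩, |11⟩): (a, b) = (1, 0) → (1/√2, 1/√2)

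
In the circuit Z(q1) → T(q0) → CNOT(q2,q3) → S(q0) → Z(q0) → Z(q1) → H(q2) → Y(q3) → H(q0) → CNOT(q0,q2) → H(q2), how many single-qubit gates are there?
9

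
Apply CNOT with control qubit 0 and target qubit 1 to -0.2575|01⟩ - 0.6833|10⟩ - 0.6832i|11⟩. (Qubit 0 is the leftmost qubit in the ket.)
-0.2575|01⟩ - 0.6832i|10⟩ - 0.6833|11⟩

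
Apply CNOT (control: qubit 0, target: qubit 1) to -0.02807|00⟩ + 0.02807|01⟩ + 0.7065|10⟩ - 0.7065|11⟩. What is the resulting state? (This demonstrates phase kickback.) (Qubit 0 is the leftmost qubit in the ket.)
-0.02807|00⟩ + 0.02807|01⟩ - 0.7065|10⟩ + 0.7065|11⟩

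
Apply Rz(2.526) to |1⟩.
(0.303 + 0.953i)|1⟩

Rz(2.526) = [[e^(−iθ/2), 0], [0, e^(iθ/2)]] with e^(±iθ/2) = cos(θ/2) ± i·sin(θ/2); θ = 2.526, cos(θ/2) ≈ 0.302959, sin(θ/2) ≈ 0.953004.
With a = amp(|0⟩) = 0 and b = amp(|1⟩) = 1:
new amp(|0⟩) = (0.302959 - 0.953004i)·a = 0
new amp(|1⟩) = (0.302959 + 0.953004i)·b = (0.303 + 0.953i)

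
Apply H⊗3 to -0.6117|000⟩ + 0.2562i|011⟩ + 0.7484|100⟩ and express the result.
(0.04833 + 0.09058i)|000⟩ + (0.04833 - 0.09058i)|001⟩ + (0.04833 - 0.09058i)|010⟩ + (0.04833 + 0.09058i)|011⟩ + (-0.4809 + 0.09058i)|100⟩ + (-0.4809 - 0.09058i)|101⟩ + (-0.4809 - 0.09058i)|110⟩ + (-0.4809 + 0.09058i)|111⟩

H⊗3 gives amp(|y⟩) = (1/2√2) Σ_x (−1)^(x·y) amp(|x⟩), where x·y is the number of positions in which both x and y have a 1.
|000⟩: (-0.6117 + 0.2562i + 0.7484)/(2√2) = (0.04833 + 0.09058i)
|001⟩: (-0.6117 - 0.2562i + 0.7484)/(2√2) = (0.04833 - 0.09058i)
|010⟩: (-0.6117 - 0.2562i + 0.7484)/(2√2) = (0.04833 - 0.09058i)
|011⟩: (-0.6117 + 0.2562i + 0.7484)/(2√2) = (0.04833 + 0.09058i)
|100⟩: (-0.6117 + 0.2562i - 0.7484)/(2√2) = (-0.4809 + 0.09058i)
|101⟩: (-0.6117 - 0.2562i - 0.7484)/(2√2) = (-0.4809 - 0.09058i)
|110⟩: (-0.6117 - 0.2562i - 0.7484)/(2√2) = (-0.4809 - 0.09058i)
|111⟩: (-0.6117 + 0.2562i - 0.7484)/(2√2) = (-0.4809 + 0.09058i)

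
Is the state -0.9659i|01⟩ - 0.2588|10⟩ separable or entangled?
Entangled

Writing the state as a|00⟩ + b|01⟩ + c|10⟩ + d|11⟩, it is a product state iff ad − bc = 0.
Here (a, b, c, d) = (0, -0.9659i, -0.2588, 0): ad − bc = (0)(0) − (-0.9659i)(-0.2588) = -0.25i ≠ 0, so the state is entangled.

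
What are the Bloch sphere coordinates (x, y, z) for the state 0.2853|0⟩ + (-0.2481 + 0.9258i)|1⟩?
(-0.1416, 0.5283, -0.8373)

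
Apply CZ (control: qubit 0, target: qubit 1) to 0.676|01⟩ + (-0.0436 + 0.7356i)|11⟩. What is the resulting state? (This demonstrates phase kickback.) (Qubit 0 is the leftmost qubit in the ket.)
0.676|01⟩ + (0.0436 - 0.7356i)|11⟩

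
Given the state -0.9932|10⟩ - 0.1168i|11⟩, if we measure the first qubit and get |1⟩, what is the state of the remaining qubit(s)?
-0.9932|0⟩ - 0.1168i|1⟩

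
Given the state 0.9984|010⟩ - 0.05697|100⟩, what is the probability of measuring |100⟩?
0.003246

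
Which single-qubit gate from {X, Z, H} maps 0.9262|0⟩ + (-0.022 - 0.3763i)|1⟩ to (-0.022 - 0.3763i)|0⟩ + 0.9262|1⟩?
X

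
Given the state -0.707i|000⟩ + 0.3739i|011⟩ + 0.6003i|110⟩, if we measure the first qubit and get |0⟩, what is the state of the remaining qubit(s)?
-0.884i|00⟩ + 0.4675i|11⟩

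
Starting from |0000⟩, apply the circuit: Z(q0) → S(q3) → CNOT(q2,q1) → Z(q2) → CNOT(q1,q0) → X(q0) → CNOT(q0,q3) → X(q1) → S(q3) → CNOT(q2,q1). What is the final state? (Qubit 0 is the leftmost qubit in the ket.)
i|1101⟩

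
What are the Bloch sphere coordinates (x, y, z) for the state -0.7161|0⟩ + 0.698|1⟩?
(-0.9997, 0, 0.0256)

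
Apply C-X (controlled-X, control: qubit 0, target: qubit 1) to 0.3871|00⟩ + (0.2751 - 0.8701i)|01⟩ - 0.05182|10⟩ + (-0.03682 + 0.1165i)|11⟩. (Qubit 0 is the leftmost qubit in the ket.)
0.3871|00⟩ + (0.2751 - 0.8701i)|01⟩ + (-0.03682 + 0.1165i)|10⟩ - 0.05182|11⟩

C-X leaves the control-|0⟩ kets |00⟩, |01⟩ unchanged and applies X to qubit 1 on the control-|1⟩ pair (|10⟩, |11⟩).
X = [[0, 1], [1, 0]].
With a = amp(|10⟩) = -0.05182 and b = amp(|11⟩) = (-0.03682 + 0.1165i):
new amp(|10⟩) = (1)·b = (-0.03682 + 0.1165i)
new amp(|11⟩) = (1)·a = -0.05182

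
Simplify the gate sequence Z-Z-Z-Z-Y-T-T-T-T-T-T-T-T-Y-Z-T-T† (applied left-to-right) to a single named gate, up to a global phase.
Z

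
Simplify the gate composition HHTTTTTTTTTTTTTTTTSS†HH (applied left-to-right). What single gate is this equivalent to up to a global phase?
I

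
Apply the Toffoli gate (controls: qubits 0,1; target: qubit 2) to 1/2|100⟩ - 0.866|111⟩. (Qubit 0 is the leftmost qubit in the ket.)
1/2|100⟩ - 0.866|110⟩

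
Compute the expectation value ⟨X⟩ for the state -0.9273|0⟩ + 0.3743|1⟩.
-0.6942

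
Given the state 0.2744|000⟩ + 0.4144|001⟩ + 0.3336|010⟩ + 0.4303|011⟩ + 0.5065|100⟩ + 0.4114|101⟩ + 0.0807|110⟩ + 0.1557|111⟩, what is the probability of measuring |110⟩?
0.006512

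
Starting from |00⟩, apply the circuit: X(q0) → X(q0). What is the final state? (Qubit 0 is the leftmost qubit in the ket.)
|00⟩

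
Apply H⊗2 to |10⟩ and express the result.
1/2|00⟩ + 1/2|01⟩ - 1/2|10⟩ - 1/2|11⟩

H⊗2 gives amp(|y⟩) = (1/2) Σ_x (−1)^(x·y) amp(|x⟩), where x·y is the number of positions in which both x and y have a 1.
|00⟩: (1)/2 = 1/2
|01⟩: (1)/2 = 1/2
|10⟩: (-1)/2 = -1/2
|11⟩: (-1)/2 = -1/2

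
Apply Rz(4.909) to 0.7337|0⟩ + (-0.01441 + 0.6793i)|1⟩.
(-0.5672 - 0.4654i)|0⟩ + (-0.4197 - 0.5343i)|1⟩

Rz(4.909) = [[e^(−iθ/2), 0], [0, e^(iθ/2)]] with e^(±iθ/2) = cos(θ/2) ± i·sin(θ/2); θ = 4.909, cos(θ/2) ≈ -0.773093, sin(θ/2) ≈ 0.634292.
With a = amp(|0⟩) = 0.7337 and b = amp(|1⟩) = (-0.01441 + 0.6793i):
new amp(|0⟩) = (-0.773093 - 0.634292i)·a = (-0.5672 - 0.4654i)
new amp(|1⟩) = (-0.773093 + 0.634292i)·b = (-0.4197 - 0.5343i)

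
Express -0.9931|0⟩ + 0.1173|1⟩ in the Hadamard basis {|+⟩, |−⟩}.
-0.6193|+⟩ - 0.7852|−⟩

With |ψ⟩ = α|0⟩ + β|1⟩, the Hadamard-basis coefficients are ⟨+|ψ⟩ = (α + β)/√2 and ⟨−|ψ⟩ = (α − β)/√2.
Here α = -0.9931, β = 0.1173: (α + β)/√2 = -0.6193, (α − β)/√2 = -0.7852.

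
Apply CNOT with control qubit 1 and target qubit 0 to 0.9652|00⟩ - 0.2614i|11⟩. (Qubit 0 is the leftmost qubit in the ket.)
0.9652|00⟩ - 0.2614i|01⟩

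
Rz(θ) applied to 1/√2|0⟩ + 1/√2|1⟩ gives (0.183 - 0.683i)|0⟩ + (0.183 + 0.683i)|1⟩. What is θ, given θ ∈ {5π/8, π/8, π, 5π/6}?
5π/6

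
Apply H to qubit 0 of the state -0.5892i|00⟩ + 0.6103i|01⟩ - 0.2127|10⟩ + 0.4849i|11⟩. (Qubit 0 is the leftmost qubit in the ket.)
(-0.1504 - 0.4166i)|00⟩ + 0.7744i|01⟩ + (0.1504 - 0.4166i)|10⟩ + 0.08867i|11⟩

H on qubit 0 mixes each pair of kets that differ only in qubit 0: amplitudes (a, b) of (|…0…⟩, |…1…⟩) become ((a + b)/√2, (a − b)/√2). Kets absent from the input have amplitude 0.
(|00⟩, |10⟩): (a, b) = (-0.5892i, -0.2127) → ((-0.1504 - 0.4166i), (0.1504 - 0.4166i))
(|01⟩, |11⟩): (a, b) = (0.6103i, 0.4849i) → (0.7744i, 0.08867i)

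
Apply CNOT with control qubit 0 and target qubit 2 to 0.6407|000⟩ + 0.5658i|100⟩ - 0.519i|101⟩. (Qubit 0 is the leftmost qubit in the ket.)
0.6407|000⟩ - 0.519i|100⟩ + 0.5658i|101⟩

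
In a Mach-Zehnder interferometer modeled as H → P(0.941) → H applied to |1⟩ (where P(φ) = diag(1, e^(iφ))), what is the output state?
(0.2055 - 0.4041i)|0⟩ + (0.7945 + 0.4041i)|1⟩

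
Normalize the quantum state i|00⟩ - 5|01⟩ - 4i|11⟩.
0.1543i|00⟩ - 0.7715|01⟩ - 0.6172i|11⟩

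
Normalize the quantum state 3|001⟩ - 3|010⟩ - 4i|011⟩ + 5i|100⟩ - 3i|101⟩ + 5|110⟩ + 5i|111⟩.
0.2762|001⟩ - 0.2762|010⟩ - 0.3682i|011⟩ + 0.4603i|100⟩ - 0.2762i|101⟩ + 0.4603|110⟩ + 0.4603i|111⟩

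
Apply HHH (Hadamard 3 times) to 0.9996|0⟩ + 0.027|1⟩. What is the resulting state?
0.7259|0⟩ + 0.6877|1⟩

H² = I, so H^3 = H: a single Hadamard. With (a, b) = (0.9996, 0.027), H gives ((a + b)/√2, (a − b)/√2) = (0.7259, 0.6877).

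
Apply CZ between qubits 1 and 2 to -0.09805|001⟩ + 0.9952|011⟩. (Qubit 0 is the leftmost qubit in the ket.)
-0.09805|001⟩ - 0.9952|011⟩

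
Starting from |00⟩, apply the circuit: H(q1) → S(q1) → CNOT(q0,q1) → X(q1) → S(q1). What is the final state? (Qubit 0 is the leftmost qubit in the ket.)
(1/√2)i|00⟩ + (1/√2)i|01⟩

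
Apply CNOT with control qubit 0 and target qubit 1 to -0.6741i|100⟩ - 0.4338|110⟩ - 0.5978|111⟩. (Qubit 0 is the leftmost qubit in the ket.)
-0.4338|100⟩ - 0.5978|101⟩ - 0.6741i|110⟩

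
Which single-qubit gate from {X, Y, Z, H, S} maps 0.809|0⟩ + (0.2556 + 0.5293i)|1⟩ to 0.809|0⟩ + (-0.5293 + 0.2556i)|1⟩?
S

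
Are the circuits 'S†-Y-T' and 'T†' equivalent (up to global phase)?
No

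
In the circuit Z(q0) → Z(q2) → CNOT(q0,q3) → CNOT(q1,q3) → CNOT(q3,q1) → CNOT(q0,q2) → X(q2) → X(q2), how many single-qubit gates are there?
4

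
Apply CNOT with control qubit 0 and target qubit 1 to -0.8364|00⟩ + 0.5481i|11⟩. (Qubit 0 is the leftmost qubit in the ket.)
-0.8364|00⟩ + 0.5481i|10⟩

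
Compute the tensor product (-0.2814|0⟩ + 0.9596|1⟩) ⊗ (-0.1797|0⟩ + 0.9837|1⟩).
0.05057|00⟩ - 0.2768|01⟩ - 0.1724|10⟩ + 0.944|11⟩

amp(|b₁b₂…⟩) = product of the factor amplitudes for bits b₁, b₂, …; only kets whose every factor amplitude is nonzero survive.
|00⟩: (-0.2814)(-0.1797) = 0.05057
|01⟩: (-0.2814)(0.9837) = -0.2768
|10⟩: (0.9596)(-0.1797) = -0.1724
|11⟩: (0.9596)(0.9837) = 0.944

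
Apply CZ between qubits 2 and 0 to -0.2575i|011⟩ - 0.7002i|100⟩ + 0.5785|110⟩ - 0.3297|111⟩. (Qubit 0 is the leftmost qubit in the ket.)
-0.2575i|011⟩ - 0.7002i|100⟩ + 0.5785|110⟩ + 0.3297|111⟩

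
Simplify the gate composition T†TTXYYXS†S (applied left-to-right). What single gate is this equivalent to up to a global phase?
T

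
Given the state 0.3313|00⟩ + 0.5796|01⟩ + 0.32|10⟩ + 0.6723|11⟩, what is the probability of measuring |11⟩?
0.452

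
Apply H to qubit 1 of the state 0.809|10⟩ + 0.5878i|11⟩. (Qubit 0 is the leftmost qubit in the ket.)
(0.572 + 0.4156i)|10⟩ + (0.572 - 0.4156i)|11⟩

H on qubit 1 mixes each pair of kets that differ only in qubit 1: amplitudes (a, b) of (|…0…⟩, |…1…⟩) become ((a + b)/√2, (a − b)/√2). Kets absent from the input have amplitude 0.
(|10⟩, |11⟩): (a, b) = (0.809, 0.5878i) → ((0.572 + 0.4156i), (0.572 - 0.4156i))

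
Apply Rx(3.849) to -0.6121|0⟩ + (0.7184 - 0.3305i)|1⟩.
(-0.09802 - 0.6739i)|0⟩ + (-0.2488 + 0.6887i)|1⟩

Rx(3.849) = [[cos(θ/2), −i·sin(θ/2)], [−i·sin(θ/2), cos(θ/2)]]; θ = 3.849, cos(θ/2) ≈ -0.346375, sin(θ/2) ≈ 0.938096.
With a = amp(|0⟩) = -0.6121 and b = amp(|1⟩) = (0.7184 - 0.3305i):
new amp(|0⟩) = (-0.346375)·a + (-0.938096i)·b = (-0.09802 - 0.6739i)
new amp(|1⟩) = (-0.938096i)·a + (-0.346375)·b = (-0.2488 + 0.6887i)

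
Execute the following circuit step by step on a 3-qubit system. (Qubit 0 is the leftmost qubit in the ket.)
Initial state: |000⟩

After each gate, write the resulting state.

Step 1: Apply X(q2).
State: |001⟩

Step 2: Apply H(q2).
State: 1/√2|000⟩ - 1/√2|001⟩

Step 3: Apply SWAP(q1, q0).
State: 1/√2|000⟩ - 1/√2|001⟩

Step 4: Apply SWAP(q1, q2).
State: 1/√2|000⟩ - 1/√2|010⟩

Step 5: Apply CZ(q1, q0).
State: 1/√2|000⟩ - 1/√2|010⟩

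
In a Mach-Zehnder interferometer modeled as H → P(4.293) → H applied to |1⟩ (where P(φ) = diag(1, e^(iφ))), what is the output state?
(0.7036 + 0.4567i)|0⟩ + (0.2964 - 0.4567i)|1⟩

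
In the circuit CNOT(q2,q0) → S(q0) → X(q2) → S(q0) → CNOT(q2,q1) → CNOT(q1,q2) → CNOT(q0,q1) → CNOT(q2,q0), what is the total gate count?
8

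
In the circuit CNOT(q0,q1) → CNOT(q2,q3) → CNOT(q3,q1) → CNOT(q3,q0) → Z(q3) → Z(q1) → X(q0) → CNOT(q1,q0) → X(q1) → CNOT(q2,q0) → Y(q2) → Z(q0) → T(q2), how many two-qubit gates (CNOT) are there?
6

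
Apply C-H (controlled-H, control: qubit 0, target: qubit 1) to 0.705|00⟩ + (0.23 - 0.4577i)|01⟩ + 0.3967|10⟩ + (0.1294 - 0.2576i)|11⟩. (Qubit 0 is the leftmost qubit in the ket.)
0.705|00⟩ + (0.23 - 0.4577i)|01⟩ + (0.372 - 0.1822i)|10⟩ + (0.189 + 0.1822i)|11⟩

C-H leaves the control-|0⟩ kets |00⟩, |01⟩ unchanged and applies H to qubit 1 on the control-|1⟩ pair (|10⟩, |11⟩).
H = [[1/√2, 1/√2], [1/√2, -1/√2]].
With a = amp(|10⟩) = 0.3967 and b = amp(|11⟩) = (0.1294 - 0.2576i):
new amp(|10⟩) = (1/√2)·a + (1/√2)·b = (0.372 - 0.1822i)
new amp(|11⟩) = (1/√2)·a + (-1/√2)·b = (0.189 + 0.1822i)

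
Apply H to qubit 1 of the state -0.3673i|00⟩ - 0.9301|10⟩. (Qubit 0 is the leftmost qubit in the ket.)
-0.2597i|00⟩ - 0.2597i|01⟩ - 0.6577|10⟩ - 0.6577|11⟩

H on qubit 1 mixes each pair of kets that differ only in qubit 1: amplitudes (a, b) of (|…0…⟩, |…1…⟩) become ((a + b)/√2, (a − b)/√2). Kets absent from the input have amplitude 0.
(|00⟩, |01⟩): (a, b) = (-0.3673i, 0) → (-0.2597i, -0.2597i)
(|10⟩, |11⟩): (a, b) = (-0.9301, 0) → (-0.6577, -0.6577)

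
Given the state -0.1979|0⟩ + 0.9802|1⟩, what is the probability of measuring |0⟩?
0.03916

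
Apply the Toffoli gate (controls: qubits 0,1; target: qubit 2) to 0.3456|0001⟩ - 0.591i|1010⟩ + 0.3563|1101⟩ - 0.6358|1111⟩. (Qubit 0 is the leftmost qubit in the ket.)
0.3456|0001⟩ - 0.591i|1010⟩ - 0.6358|1101⟩ + 0.3563|1111⟩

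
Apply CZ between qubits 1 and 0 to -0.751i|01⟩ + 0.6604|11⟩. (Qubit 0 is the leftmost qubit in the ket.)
-0.751i|01⟩ - 0.6604|11⟩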